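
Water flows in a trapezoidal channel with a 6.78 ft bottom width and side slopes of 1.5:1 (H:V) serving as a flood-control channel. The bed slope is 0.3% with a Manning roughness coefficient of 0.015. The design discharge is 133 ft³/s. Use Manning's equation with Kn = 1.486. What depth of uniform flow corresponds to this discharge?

y_n = 2 ft

Manning's equation rearranged: A R^(2/3) = nQ / (1.486·√S) = 0.015 × 133 / (1.486 × √0.003) = 24.51.
Try y = 2.53 ft: A R^(2/3) = 37.85 — too large.
Try y = 1.8 ft: A R^(2/3) = 20.18 — too small.
Try y = 2 ft: A R^(2/3) = 24.46 — ≈ 24.51.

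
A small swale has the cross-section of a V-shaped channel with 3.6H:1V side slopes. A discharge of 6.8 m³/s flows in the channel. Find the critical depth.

y_c = 0.938 m

At critical depth, Q² T / (g A³) = 1, i.e. A³/T = Q²/g = 6.8²/9.81 = 4.714.
Trying y = 0.798 m: A³/T = 2.097 — short.
Trying y = 1.05 m: A³/T = 8.27 — over.
Trying y = 0.938 m: A³/T = 4.705 — ≈ 4.714.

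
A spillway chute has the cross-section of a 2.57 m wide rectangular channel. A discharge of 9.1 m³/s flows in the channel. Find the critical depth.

y_c = 1.09 m

For a rectangular channel, critical depth y_c = (q²/g)^(1/3) where q = Q/b = 9.1/2.57 = 3.541 m²/s.
So y_c = (3.541²/9.81)^(1/3) = 1.09 m.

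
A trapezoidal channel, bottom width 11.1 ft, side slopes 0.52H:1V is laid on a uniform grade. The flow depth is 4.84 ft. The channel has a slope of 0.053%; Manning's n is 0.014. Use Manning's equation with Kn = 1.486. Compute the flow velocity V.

V = 5.08 ft/s

With bottom width b = 11.1 ft and side slope z = 0.52: A = (b + zy)y = (11.1 + 0.52×4.84)×4.84 = 65.91 ft²; P = b + 2y√(1+z²) = 11.1 + 2×4.84×1.127 = 22.01 ft.
Hydraulic radius R = A/P = 65.91/22.01 = 2.994 ft.
From Manning's equation, V = (1.486/n) R^(2/3) S^(1/2) = (1.486/0.014) × 2.994^(2/3) × 0.00053^(1/2) = 5.08 ft/s.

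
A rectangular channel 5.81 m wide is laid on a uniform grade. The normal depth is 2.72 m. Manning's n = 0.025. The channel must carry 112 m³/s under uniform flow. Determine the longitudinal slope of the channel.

S = 0.02

Flow area A = b·y = 5.81 × 2.72 = 15.8 m². Wetted perimeter P = b + 2y = 5.81 + 2×2.72 = 11.25 m.
Hydraulic radius R = A/P = 15.8/11.25 = 1.405 m.
From Manning's equation, S = [nQ / (1 A R^(2/3))]² = [0.025 × 112 / (1 × 15.8 × 1.405^(2/3))]² = 0.02.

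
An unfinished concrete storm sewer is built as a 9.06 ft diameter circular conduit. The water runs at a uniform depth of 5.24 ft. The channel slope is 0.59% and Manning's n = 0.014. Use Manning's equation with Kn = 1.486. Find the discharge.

Q = 575 ft³/s

For a circular section of diameter D = 9.06 ft at depth y = 5.24 ft, the central angle is θ = 2 arccos(1 − 2y/D) = 3.456 rad. Then A = (D²/8)(θ − sin θ) = 38.64 ft² and P = Dθ/2 = 15.66 ft.
Hydraulic radius R = A/P = 38.64/15.66 = 2.468 ft.
Manning's equation: Q = (1.486/n) A R^(2/3) S^(1/2) = (1.486/0.014) × 38.64 × 2.468^(2/3) × 0.0059^(1/2) = 575 ft³/s.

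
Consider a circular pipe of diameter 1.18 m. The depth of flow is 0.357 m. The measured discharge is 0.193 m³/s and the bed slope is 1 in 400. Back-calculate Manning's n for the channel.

n = 0.025

For a circular section of diameter D = 1.18 m at depth y = 0.357 m, the central angle is θ = 2 arccos(1 − 2y/D) = 2.33 rad. Then A = (D²/8)(θ − sin θ) = 0.2792 m² and P = Dθ/2 = 1.374 m.
Hydraulic radius R = A/P = 0.2792/1.374 = 0.2031 m.
Rearranging Manning's equation: n = (1/Q) A R^(2/3) S^(1/2) = (1/0.193) × 0.2792 × 0.2031^(2/3) × √0.0025 = 0.025.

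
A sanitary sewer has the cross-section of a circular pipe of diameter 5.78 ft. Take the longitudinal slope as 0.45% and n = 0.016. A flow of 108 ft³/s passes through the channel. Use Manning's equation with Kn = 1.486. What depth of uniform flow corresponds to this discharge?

Manning's equation rearranged: A R^(2/3) = nQ / (1.486·√S) = 0.016 × 108 / (1.486 × √0.0045) = 17.33.
Trying y = 3.27 ft: A R^(2/3) = 20.55 — high.
Trying y = 2.95 ft: A R^(2/3) = 17.36 — ≈ 17.33.

y_n = 2.95 ft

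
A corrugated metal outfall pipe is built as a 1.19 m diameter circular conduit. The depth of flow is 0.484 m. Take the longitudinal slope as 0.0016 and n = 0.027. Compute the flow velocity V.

For a circular section of diameter D = 1.19 m at depth y = 0.484 m, the central angle is θ = 2 arccos(1 − 2y/D) = 2.766 rad. Then A = (D²/8)(θ − sin θ) = 0.4248 m² and P = Dθ/2 = 1.646 m.
Hydraulic radius R = A/P = 0.4248/1.646 = 0.2581 m.
From Manning's equation, V = (1/n) R^(2/3) S^(1/2) = (1/0.027) × 0.2581^(2/3) × 0.0016^(1/2) = 0.601 m/s.

V = 0.601 m/s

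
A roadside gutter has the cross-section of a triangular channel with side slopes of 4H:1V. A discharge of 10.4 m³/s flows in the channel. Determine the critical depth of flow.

y_c = 1.07 m

At critical depth, Q² T / (g A³) = 1, i.e. A³/T = Q²/g = 10.4²/9.81 = 11.03.
Trying y = 1.35 m: A³/T = 35.87 — over.
Trying y = 0.947 m: A³/T = 6.093 — short.
Trying y = 1.07 m: A³/T = 11.22 — ≈ 11.03.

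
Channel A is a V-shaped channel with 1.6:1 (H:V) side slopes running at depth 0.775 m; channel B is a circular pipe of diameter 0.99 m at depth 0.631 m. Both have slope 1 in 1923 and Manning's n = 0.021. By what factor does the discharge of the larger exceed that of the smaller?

2.05

Channel A: For a triangular section with side slope z = 1.6: A = zy² = 1.6×0.775² = 0.961 m²; P = 2y√(1+z²) = 2×0.775×1.887 = 2.925 m. Hydraulic radius R = A/P = 0.961/2.925 = 0.3286 m. Q_A = (1/0.021)·0.961·0.3286^(2/3)·√0.00052 = 0.4969 m³/s.
Channel B: For a circular section of diameter D = 0.99 m at depth y = 0.631 m, the central angle is θ = 2 arccos(1 − 2y/D) = 3.698 rad. Then A = (D²/8)(θ − sin θ) = 0.5178 m² and P = Dθ/2 = 1.831 m. Hydraulic radius R = A/P = 0.5178/1.831 = 0.2829 m. Q_B = (1/0.021)·0.5178·0.2829^(2/3)·√0.00052 = 0.2423 m³/s.
The larger discharge is 0.4969 m³/s and the smaller is 0.2423 m³/s; the ratio is 2.05.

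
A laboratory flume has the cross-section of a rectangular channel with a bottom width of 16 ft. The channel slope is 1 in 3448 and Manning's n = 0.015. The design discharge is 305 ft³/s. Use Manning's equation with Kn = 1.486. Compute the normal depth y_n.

y_n = 5.24 ft

Manning's equation rearranged: A R^(2/3) = nQ / (1.486·√S) = 0.015 × 305 / (1.486 × √0.00029) = 180.8.
At y = 5.81 ft: A R^(2/3) = 208.8 — too large.
At y = 4.62 ft: A R^(2/3) = 151.3 — too small.
At y = 5.24 ft: A R^(2/3) = 180.8 — matches.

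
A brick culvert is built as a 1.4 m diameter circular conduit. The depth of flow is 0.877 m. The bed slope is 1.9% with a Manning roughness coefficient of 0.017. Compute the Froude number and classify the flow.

supercritical

For a circular section of diameter D = 1.4 m at depth y = 0.877 m, the central angle is θ = 2 arccos(1 − 2y/D) = 3.653 rad. Then A = (D²/8)(θ − sin θ) = 1.015 m² and P = Dθ/2 = 2.557 m.
Hydraulic radius R = A/P = 1.015/2.557 = 0.3969 m.
V = (1/n) R^(2/3) √S = (1/0.017) × 0.3969^(2/3) × √0.019 = 4.379 m/s. Hydraulic depth D_h = A/T = 1.015/1.355 = 0.7492 m.
Froude number Fr = V/√(g·D_h) = 4.379/√(9.81×0.7492) = 1.62, which is greater than 1, so the flow is supercritical.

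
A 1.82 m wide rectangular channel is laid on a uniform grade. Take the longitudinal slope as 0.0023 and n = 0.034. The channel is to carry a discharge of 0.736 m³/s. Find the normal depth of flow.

Manning's equation rearranged: A R^(2/3) = nQ / (1·√S) = 0.034 × 0.736 / (√0.0023) = 0.5218.
At y = 0.664 m: A R^(2/3) = 0.6383 — high.
At y = 0.457 m: A R^(2/3) = 0.3762 — low.
At y = 0.575 m: A R^(2/3) = 0.5221 — ≈ 0.5218.

y_n = 0.575 m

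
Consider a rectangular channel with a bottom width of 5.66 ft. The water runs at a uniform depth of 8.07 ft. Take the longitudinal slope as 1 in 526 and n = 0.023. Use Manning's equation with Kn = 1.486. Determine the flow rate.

Flow area A = b·y = 5.66 × 8.07 = 45.68 ft². Wetted perimeter P = b + 2y = 5.66 + 2×8.07 = 21.8 ft.
Hydraulic radius R = A/P = 45.68/21.8 = 2.095 ft.
Manning's equation: Q = (1.486/n) A R^(2/3) S^(1/2) = (1.486/0.023) × 45.68 × 2.095^(2/3) × 0.001901^(1/2) = 211 ft³/s.

Q = 211 ft³/s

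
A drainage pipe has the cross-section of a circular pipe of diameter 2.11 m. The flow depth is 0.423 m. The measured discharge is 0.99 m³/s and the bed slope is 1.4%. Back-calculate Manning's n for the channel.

n = 0.024

For a circular section of diameter D = 2.11 m at depth y = 0.423 m, the central angle is θ = 2 arccos(1 − 2y/D) = 1.857 rad. Then A = (D²/8)(θ − sin θ) = 0.4995 m² and P = Dθ/2 = 1.959 m.
Hydraulic radius R = A/P = 0.4995/1.959 = 0.255 m.
Rearranging Manning's equation: n = (1/Q) A R^(2/3) S^(1/2) = (1/0.99) × 0.4995 × 0.255^(2/3) × √0.014 = 0.024.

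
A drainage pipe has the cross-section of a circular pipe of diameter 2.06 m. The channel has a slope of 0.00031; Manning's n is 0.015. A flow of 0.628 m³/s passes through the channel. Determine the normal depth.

y_n = 0.702 m

Manning's equation rearranged: A R^(2/3) = nQ / (1·√S) = 0.015 × 0.628 / (√0.00031) = 0.535.
At y = 0.78 m: A R^(2/3) = 0.6523 — too large.
At y = 0.527 m: A R^(2/3) = 0.307 — too small.
At y = 0.702 m: A R^(2/3) = 0.5353 — matches.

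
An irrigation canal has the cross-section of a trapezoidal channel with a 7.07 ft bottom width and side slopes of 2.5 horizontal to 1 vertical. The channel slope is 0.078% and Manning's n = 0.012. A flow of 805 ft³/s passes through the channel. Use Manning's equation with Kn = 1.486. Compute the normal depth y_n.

y_n = 5.38 ft

Manning's equation rearranged: A R^(2/3) = nQ / (1.486·√S) = 0.012 × 805 / (1.486 × √0.00078) = 232.8.
Trying y = 3.95 ft: A R^(2/3) = 118.7 — low.
Trying y = 6.72 ft: A R^(2/3) = 384.3 — high.
Trying y = 5.38 ft: A R^(2/3) = 232.8 — close enough.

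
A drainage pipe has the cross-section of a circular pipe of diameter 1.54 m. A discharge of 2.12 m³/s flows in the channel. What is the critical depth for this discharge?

At critical depth, Q² T / (g A³) = 1, i.e. A³/T = Q²/g = 2.12²/9.81 = 0.4581.
At y = 0.863 m: A³/T = 0.8108 — too large.
At y = 0.619 m: A³/T = 0.2274 — too small.
At y = 0.743 m: A³/T = 0.4577 — close enough.

y_c = 0.743 m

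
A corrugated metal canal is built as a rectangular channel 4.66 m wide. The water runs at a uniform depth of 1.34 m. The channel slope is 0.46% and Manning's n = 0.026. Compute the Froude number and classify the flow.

Flow area A = b·y = 4.66 × 1.34 = 6.244 m². Wetted perimeter P = b + 2y = 4.66 + 2×1.34 = 7.34 m.
Hydraulic radius R = A/P = 6.244/7.34 = 0.8507 m.
V = (1/n) R^(2/3) √S = (1/0.026) × 0.8507^(2/3) × √0.0046 = 2.342 m/s. Hydraulic depth D_h = A/T = 6.244/4.66 = 1.34 m.
Froude number Fr = V/√(g·D_h) = 2.342/√(9.81×1.34) = 0.646, which is less than 1, so the flow is subcritical.

subcritical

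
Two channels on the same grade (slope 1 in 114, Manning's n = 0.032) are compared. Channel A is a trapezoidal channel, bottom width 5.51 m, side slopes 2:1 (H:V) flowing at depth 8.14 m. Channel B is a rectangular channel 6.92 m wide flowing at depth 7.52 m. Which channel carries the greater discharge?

Channel A: With bottom width b = 5.51 m and side slope z = 2: A = (b + zy)y = (5.51 + 2×8.14)×8.14 = 177.4 m²; P = b + 2y√(1+z²) = 5.51 + 2×8.14×2.236 = 41.91 m. Hydraulic radius R = A/P = 177.4/41.91 = 4.232 m. Q_A = (1/0.032)·177.4·4.232^(2/3)·√0.008772 = 1358 m³/s.
Channel B: Flow area A = b·y = 6.92 × 7.52 = 52.04 m². Wetted perimeter P = b + 2y = 6.92 + 2×7.52 = 21.96 m. Hydraulic radius R = A/P = 52.04/21.96 = 2.37 m. Q_B = (1/0.032)·52.04·2.37^(2/3)·√0.008772 = 270.7 m³/s.
Q_A = 1358 m³/s vs Q_B = 270.7 m³/s, so channel A carries more.

channel A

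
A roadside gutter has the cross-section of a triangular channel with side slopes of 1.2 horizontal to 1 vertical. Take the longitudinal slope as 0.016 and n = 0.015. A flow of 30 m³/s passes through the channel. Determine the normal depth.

y_n = 1.91 m

Manning's equation rearranged: A R^(2/3) = nQ / (1·√S) = 0.015 × 30 / (√0.016) = 3.558.
Trying y = 1.71 m: A R^(2/3) = 2.651 — too small.
Trying y = 2.14 m: A R^(2/3) = 4.822 — too large.
Trying y = 1.91 m: A R^(2/3) = 3.561 — ≈ 3.558.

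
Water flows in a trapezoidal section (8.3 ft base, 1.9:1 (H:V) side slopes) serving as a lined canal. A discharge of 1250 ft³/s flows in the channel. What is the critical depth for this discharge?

y_c = 5.87 ft

At critical depth, Q² T / (g A³) = 1, i.e. A³/T = Q²/g = 1250²/32.2 = 48520.
Trying y = 6.61 ft: A³/T = 78430 — high.
Trying y = 4.2 ft: A³/T = 13180 — low.
Trying y = 5.87 ft: A³/T = 48650 — matches.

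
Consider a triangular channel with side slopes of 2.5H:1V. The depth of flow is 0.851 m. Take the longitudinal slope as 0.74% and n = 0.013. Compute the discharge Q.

For a triangular section with side slope z = 2.5: A = zy² = 2.5×0.851² = 1.811 m²; P = 2y√(1+z²) = 2×0.851×2.693 = 4.583 m.
Hydraulic radius R = A/P = 1.811/4.583 = 0.3951 m.
Manning's equation: Q = (1/n) A R^(2/3) S^(1/2) = (1/0.013) × 1.811 × 0.3951^(2/3) × 0.0074^(1/2) = 6.45 m³/s.

Q = 6.45 m³/s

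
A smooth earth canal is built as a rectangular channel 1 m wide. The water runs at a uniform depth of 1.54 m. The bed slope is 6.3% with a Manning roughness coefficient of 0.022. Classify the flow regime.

supercritical

Flow area A = b·y = 1 × 1.54 = 1.54 m². Wetted perimeter P = b + 2y = 1 + 2×1.54 = 4.08 m.
Hydraulic radius R = A/P = 1.54/4.08 = 0.3775 m.
V = (1/n) R^(2/3) √S = (1/0.022) × 0.3775^(2/3) × √0.063 = 5.959 m/s. Hydraulic depth D_h = A/T = 1.54/1 = 1.54 m.
Froude number Fr = V/√(g·D_h) = 5.959/√(9.81×1.54) = 1.53, which is greater than 1, so the flow is supercritical.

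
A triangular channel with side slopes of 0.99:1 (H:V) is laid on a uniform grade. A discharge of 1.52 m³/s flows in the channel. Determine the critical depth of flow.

At critical depth, Q² T / (g A³) = 1, i.e. A³/T = Q²/g = 1.52²/9.81 = 0.2355.
Try y = 1.01 m: A³/T = 0.515 — too large.
Try y = 0.772 m: A³/T = 0.1344 — too small.
Try y = 0.864 m: A³/T = 0.2359 — close enough.

y_c = 0.864 m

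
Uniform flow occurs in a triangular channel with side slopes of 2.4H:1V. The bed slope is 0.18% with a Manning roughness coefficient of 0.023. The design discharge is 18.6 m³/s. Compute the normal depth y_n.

Manning's equation rearranged: A R^(2/3) = nQ / (1·√S) = 0.023 × 18.6 / (√0.0018) = 10.08.
At y = 2.31 m: A R^(2/3) = 13.37 — over.
At y = 1.53 m: A R^(2/3) = 4.455 — short.
At y = 2.08 m: A R^(2/3) = 10.1 — ≈ 10.08.

y_n = 2.08 m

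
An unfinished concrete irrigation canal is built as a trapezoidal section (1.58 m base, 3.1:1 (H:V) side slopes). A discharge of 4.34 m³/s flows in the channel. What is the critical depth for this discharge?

At critical depth, Q² T / (g A³) = 1, i.e. A³/T = Q²/g = 4.34²/9.81 = 1.92.
Try y = 0.473 m: A³/T = 0.6629 — too small.
Try y = 0.687 m: A³/T = 2.835 — too large.
Try y = 0.623 m: A³/T = 1.923 — matches.

y_c = 0.623 m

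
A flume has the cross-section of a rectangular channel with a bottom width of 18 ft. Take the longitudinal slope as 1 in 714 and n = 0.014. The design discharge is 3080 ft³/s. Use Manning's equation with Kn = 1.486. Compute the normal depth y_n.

y_n = 13.9 ft

Manning's equation rearranged: A R^(2/3) = nQ / (1.486·√S) = 0.014 × 3080 / (1.486 × √0.001401) = 775.4.
Trying y = 16.3 ft: A R^(2/3) = 947 — over.
Trying y = 12.5 ft: A R^(2/3) = 678.1 — short.
Trying y = 13.9 ft: A R^(2/3) = 776.1 — close enough.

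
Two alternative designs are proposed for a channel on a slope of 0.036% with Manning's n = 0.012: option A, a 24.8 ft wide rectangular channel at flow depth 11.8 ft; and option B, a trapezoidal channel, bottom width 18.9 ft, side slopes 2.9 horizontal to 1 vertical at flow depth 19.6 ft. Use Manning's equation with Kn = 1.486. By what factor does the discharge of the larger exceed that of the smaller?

7.41

Channel A: Flow area A = b·y = 24.8 × 11.8 = 292.6 ft². Wetted perimeter P = b + 2y = 24.8 + 2×11.8 = 48.4 ft. Hydraulic radius R = A/P = 292.6/48.4 = 6.046 ft. Q_A = (1.486/0.012)·292.6·6.046^(2/3)·√0.00036 = 2282 ft³/s.
Channel B: With bottom width b = 18.9 ft and side slope z = 2.9: A = (b + zy)y = (18.9 + 2.9×19.6)×19.6 = 1485 ft²; P = b + 2y√(1+z²) = 18.9 + 2×19.6×3.068 = 139.1 ft. Hydraulic radius R = A/P = 1485/139.1 = 10.67 ft. Q_B = (1.486/0.012)·1485·10.67^(2/3)·√0.00036 = 16900 ft³/s.
The larger discharge is 16900 ft³/s and the smaller is 2282 ft³/s; the ratio is 7.41.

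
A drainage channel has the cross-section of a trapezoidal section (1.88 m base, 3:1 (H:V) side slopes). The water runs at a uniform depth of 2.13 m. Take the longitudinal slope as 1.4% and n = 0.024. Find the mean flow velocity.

V = 5.4 m/s

With bottom width b = 1.88 m and side slope z = 3: A = (b + zy)y = (1.88 + 3×2.13)×2.13 = 17.62 m²; P = b + 2y√(1+z²) = 1.88 + 2×2.13×3.162 = 15.35 m.
Hydraulic radius R = A/P = 17.62/15.35 = 1.147 m.
From Manning's equation, V = (1/n) R^(2/3) S^(1/2) = (1/0.024) × 1.147^(2/3) × 0.014^(1/2) = 5.4 m/s.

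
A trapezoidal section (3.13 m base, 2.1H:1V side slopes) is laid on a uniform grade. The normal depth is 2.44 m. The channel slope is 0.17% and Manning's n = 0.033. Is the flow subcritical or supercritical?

subcritical

With bottom width b = 3.13 m and side slope z = 2.1: A = (b + zy)y = (3.13 + 2.1×2.44)×2.44 = 20.14 m²; P = b + 2y√(1+z²) = 3.13 + 2×2.44×2.326 = 14.48 m.
Hydraulic radius R = A/P = 20.14/14.48 = 1.391 m.
V = (1/n) R^(2/3) √S = (1/0.033) × 1.391^(2/3) × √0.0017 = 1.557 m/s. Hydraulic depth D_h = A/T = 20.14/13.38 = 1.505 m.
Froude number Fr = V/√(g·D_h) = 1.557/√(9.81×1.505) = 0.405, which is less than 1, so the flow is subcritical.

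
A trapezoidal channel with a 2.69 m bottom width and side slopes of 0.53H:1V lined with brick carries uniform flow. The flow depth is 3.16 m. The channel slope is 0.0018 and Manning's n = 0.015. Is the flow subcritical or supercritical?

With bottom width b = 2.69 m and side slope z = 0.53: A = (b + zy)y = (2.69 + 0.53×3.16)×3.16 = 13.79 m²; P = b + 2y√(1+z²) = 2.69 + 2×3.16×1.132 = 9.843 m.
Hydraulic radius R = A/P = 13.79/9.843 = 1.401 m.
V = (1/n) R^(2/3) √S = (1/0.015) × 1.401^(2/3) × √0.0018 = 3.542 m/s. Hydraulic depth D_h = A/T = 13.79/6.04 = 2.284 m.
Froude number Fr = V/√(g·D_h) = 3.542/√(9.81×2.284) = 0.748, which is less than 1, so the flow is subcritical.

subcritical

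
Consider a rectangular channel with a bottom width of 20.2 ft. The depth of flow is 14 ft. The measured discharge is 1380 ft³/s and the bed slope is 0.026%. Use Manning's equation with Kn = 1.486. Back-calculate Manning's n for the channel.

n = 0.016

Flow area A = b·y = 20.2 × 14 = 282.8 ft². Wetted perimeter P = b + 2y = 20.2 + 2×14 = 48.2 ft.
Hydraulic radius R = A/P = 282.8/48.2 = 5.867 ft.
Rearranging Manning's equation: n = (1.486/Q) A R^(2/3) S^(1/2) = (1.486/1380) × 282.8 × 5.867^(2/3) × √0.00026 = 0.016.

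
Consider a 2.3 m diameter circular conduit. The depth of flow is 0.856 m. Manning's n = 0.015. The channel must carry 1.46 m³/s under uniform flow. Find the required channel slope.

S = 0.000668

For a circular section of diameter D = 2.3 m at depth y = 0.856 m, the central angle is θ = 2 arccos(1 − 2y/D) = 2.625 rad. Then A = (D²/8)(θ − sin θ) = 1.409 m² and P = Dθ/2 = 3.018 m.
Hydraulic radius R = A/P = 1.409/3.018 = 0.4667 m.
From Manning's equation, S = [nQ / (1 A R^(2/3))]² = [0.015 × 1.46 / (1 × 1.409 × 0.4667^(2/3))]² = 0.000668.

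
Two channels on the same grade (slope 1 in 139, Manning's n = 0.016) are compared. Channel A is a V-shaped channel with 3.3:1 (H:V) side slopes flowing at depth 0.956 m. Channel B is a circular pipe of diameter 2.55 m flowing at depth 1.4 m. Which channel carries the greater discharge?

Channel A: For a triangular section with side slope z = 3.3: A = zy² = 3.3×0.956² = 3.016 m²; P = 2y√(1+z²) = 2×0.956×3.448 = 6.593 m. Hydraulic radius R = A/P = 3.016/6.593 = 0.4575 m. Q_A = (1/0.016)·3.016·0.4575^(2/3)·√0.007194 = 9.492 m³/s.
Channel B: For a circular section of diameter D = 2.55 m at depth y = 1.4 m, the central angle is θ = 2 arccos(1 − 2y/D) = 3.338 rad. Then A = (D²/8)(θ − sin θ) = 2.872 m² and P = Dθ/2 = 4.256 m. Hydraulic radius R = A/P = 2.872/4.256 = 0.6748 m. Q_B = (1/0.016)·2.872·0.6748^(2/3)·√0.007194 = 11.71 m³/s.
Q_A = 9.492 m³/s vs Q_B = 11.71 m³/s, so channel B carries more.

channel B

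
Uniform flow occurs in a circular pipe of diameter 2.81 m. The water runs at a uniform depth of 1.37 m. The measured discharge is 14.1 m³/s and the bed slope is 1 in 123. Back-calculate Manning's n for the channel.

For a circular section of diameter D = 2.81 m at depth y = 1.37 m, the central angle is θ = 2 arccos(1 − 2y/D) = 3.092 rad. Then A = (D²/8)(θ − sin θ) = 3.002 m² and P = Dθ/2 = 4.344 m.
Hydraulic radius R = A/P = 3.002/4.344 = 0.6912 m.
Rearranging Manning's equation: n = (1/Q) A R^(2/3) S^(1/2) = (1/14.1) × 3.002 × 0.6912^(2/3) × √0.00813 = 0.015.

n = 0.015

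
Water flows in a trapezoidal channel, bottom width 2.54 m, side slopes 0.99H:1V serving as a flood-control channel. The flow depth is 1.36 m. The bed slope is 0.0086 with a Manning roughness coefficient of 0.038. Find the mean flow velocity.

V = 2.16 m/s

With bottom width b = 2.54 m and side slope z = 0.99: A = (b + zy)y = (2.54 + 0.99×1.36)×1.36 = 5.286 m²; P = b + 2y√(1+z²) = 2.54 + 2×1.36×1.407 = 6.367 m.
Hydraulic radius R = A/P = 5.286/6.367 = 0.8301 m.
From Manning's equation, V = (1/n) R^(2/3) S^(1/2) = (1/0.038) × 0.8301^(2/3) × 0.0086^(1/2) = 2.16 m/s.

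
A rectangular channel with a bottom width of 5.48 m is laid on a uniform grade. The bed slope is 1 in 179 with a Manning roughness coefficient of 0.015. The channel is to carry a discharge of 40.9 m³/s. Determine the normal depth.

Manning's equation rearranged: A R^(2/3) = nQ / (1·√S) = 0.015 × 40.9 / (√0.005587) = 8.208.
Trying y = 1.75 m: A R^(2/3) = 10.02 — over.
Trying y = 1.05 m: A R^(2/3) = 4.788 — short.
Trying y = 1.52 m: A R^(2/3) = 8.205 — matches.

y_n = 1.52 m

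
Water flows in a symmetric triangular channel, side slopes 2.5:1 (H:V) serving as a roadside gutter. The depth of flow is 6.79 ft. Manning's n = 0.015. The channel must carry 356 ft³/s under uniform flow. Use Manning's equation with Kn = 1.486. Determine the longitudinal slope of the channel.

For a triangular section with side slope z = 2.5: A = zy² = 2.5×6.79² = 115.3 ft²; P = 2y√(1+z²) = 2×6.79×2.693 = 36.57 ft.
Hydraulic radius R = A/P = 115.3/36.57 = 3.152 ft.
From Manning's equation, S = [nQ / (1.486 A R^(2/3))]² = [0.015 × 356 / (1.486 × 115.3 × 3.152^(2/3))]² = 0.00021.

S = 0.00021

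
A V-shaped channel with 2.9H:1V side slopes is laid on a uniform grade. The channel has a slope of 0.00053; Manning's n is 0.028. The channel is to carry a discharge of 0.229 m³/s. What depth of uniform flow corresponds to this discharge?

y_n = 0.501 m

Manning's equation rearranged: A R^(2/3) = nQ / (1·√S) = 0.028 × 0.229 / (√0.00053) = 0.2785.
Trying y = 0.559 m: A R^(2/3) = 0.3731 — over.
Trying y = 0.367 m: A R^(2/3) = 0.1215 — short.
Trying y = 0.501 m: A R^(2/3) = 0.2786 — close enough.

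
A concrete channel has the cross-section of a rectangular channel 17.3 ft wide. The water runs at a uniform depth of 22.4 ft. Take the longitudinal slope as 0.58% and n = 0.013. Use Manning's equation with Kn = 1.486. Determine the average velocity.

Flow area A = b·y = 17.3 × 22.4 = 387.5 ft². Wetted perimeter P = b + 2y = 17.3 + 2×22.4 = 62.1 ft.
Hydraulic radius R = A/P = 387.5/62.1 = 6.24 ft.
From Manning's equation, V = (1.486/n) R^(2/3) S^(1/2) = (1.486/0.013) × 6.24^(2/3) × 0.0058^(1/2) = 29.5 ft/s.

V = 29.5 ft/s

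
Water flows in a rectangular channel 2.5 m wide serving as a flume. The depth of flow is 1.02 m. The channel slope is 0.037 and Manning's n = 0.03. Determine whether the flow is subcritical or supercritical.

supercritical

Flow area A = b·y = 2.5 × 1.02 = 2.55 m². Wetted perimeter P = b + 2y = 2.5 + 2×1.02 = 4.54 m.
Hydraulic radius R = A/P = 2.55/4.54 = 0.5617 m.
V = (1/n) R^(2/3) √S = (1/0.03) × 0.5617^(2/3) × √0.037 = 4.365 m/s. Hydraulic depth D_h = A/T = 2.55/2.5 = 1.02 m.
Froude number Fr = V/√(g·D_h) = 4.365/√(9.81×1.02) = 1.38, which is greater than 1, so the flow is supercritical.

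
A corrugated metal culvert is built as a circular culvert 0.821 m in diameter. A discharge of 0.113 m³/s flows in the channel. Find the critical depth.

At critical depth, Q² T / (g A³) = 1, i.e. A³/T = Q²/g = 0.113²/9.81 = 0.001302.
Trying y = 0.225 m: A³/T = 0.002229 — over.
Trying y = 0.135 m: A³/T = 0.0003023 — short.
Trying y = 0.196 m: A³/T = 0.001303 — ≈ 0.001302.

y_c = 0.196 m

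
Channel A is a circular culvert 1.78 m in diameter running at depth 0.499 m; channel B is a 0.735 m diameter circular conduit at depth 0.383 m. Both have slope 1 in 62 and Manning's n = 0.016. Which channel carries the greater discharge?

Channel A: For a circular section of diameter D = 1.78 m at depth y = 0.499 m, the central angle is θ = 2 arccos(1 − 2y/D) = 2.232 rad. Then A = (D²/8)(θ − sin θ) = 0.5713 m² and P = Dθ/2 = 1.986 m. Hydraulic radius R = A/P = 0.5713/1.986 = 0.2876 m. Q_A = (1/0.016)·0.5713·0.2876^(2/3)·√0.01613 = 1.976 m³/s.
Channel B: For a circular section of diameter D = 0.735 m at depth y = 0.383 m, the central angle is θ = 2 arccos(1 − 2y/D) = 3.226 rad. Then A = (D²/8)(θ − sin θ) = 0.2235 m² and P = Dθ/2 = 1.186 m. Hydraulic radius R = A/P = 0.2235/1.186 = 0.1886 m. Q_B = (1/0.016)·0.2235·0.1886^(2/3)·√0.01613 = 0.5834 m³/s.
Q_A = 1.976 m³/s vs Q_B = 0.5834 m³/s, so channel A carries more.

channel A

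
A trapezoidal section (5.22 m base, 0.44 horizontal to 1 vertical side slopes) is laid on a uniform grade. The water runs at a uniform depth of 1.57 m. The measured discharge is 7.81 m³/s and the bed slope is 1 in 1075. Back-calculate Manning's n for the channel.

n = 0.038

With bottom width b = 5.22 m and side slope z = 0.44: A = (b + zy)y = (5.22 + 0.44×1.57)×1.57 = 9.28 m²; P = b + 2y√(1+z²) = 5.22 + 2×1.57×1.093 = 8.651 m.
Hydraulic radius R = A/P = 9.28/8.651 = 1.073 m.
Rearranging Manning's equation: n = (1/Q) A R^(2/3) S^(1/2) = (1/7.81) × 9.28 × 1.073^(2/3) × √0.0009302 = 0.038.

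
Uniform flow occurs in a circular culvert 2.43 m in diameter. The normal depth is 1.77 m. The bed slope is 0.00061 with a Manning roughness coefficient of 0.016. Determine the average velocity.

For a circular section of diameter D = 2.43 m at depth y = 1.77 m, the central angle is θ = 2 arccos(1 − 2y/D) = 4.09 rad. Then A = (D²/8)(θ − sin θ) = 3.619 m² and P = Dθ/2 = 4.97 m.
Hydraulic radius R = A/P = 3.619/4.97 = 0.7282 m.
From Manning's equation, V = (1/n) R^(2/3) S^(1/2) = (1/0.016) × 0.7282^(2/3) × 0.00061^(1/2) = 1.25 m/s.

V = 1.25 m/s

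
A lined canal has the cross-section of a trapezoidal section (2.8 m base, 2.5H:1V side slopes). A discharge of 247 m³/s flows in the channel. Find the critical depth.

y_c = 4.05 m

At critical depth, Q² T / (g A³) = 1, i.e. A³/T = Q²/g = 247²/9.81 = 6219.
Trying y = 3.43 m: A³/T = 2977 — too small.
Trying y = 4.05 m: A³/T = 6223 — ≈ 6219.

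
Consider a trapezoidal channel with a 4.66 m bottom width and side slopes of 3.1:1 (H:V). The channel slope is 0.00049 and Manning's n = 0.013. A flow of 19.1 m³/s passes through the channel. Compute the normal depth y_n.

Manning's equation rearranged: A R^(2/3) = nQ / (1·√S) = 0.013 × 19.1 / (√0.00049) = 11.22.
Trying y = 1.7 m: A R^(2/3) = 17.69 — high.
Trying y = 1.36 m: A R^(2/3) = 11.19 — close enough.

y_n = 1.36 m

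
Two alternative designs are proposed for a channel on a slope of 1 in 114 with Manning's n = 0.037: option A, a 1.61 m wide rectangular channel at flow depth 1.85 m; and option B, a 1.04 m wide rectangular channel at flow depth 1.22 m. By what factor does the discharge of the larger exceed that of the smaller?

Channel A: Flow area A = b·y = 1.61 × 1.85 = 2.979 m². Wetted perimeter P = b + 2y = 1.61 + 2×1.85 = 5.31 m. Hydraulic radius R = A/P = 2.979/5.31 = 0.5609 m. Q_A = (1/0.037)·2.979·0.5609^(2/3)·√0.008772 = 5.128 m³/s.
Channel B: Flow area A = b·y = 1.04 × 1.22 = 1.269 m². Wetted perimeter P = b + 2y = 1.04 + 2×1.22 = 3.48 m. Hydraulic radius R = A/P = 1.269/3.48 = 0.3646 m. Q_B = (1/0.037)·1.269·0.3646^(2/3)·√0.008772 = 1.639 m³/s.
The larger discharge is 5.128 m³/s and the smaller is 1.639 m³/s; the ratio is 3.13.

3.13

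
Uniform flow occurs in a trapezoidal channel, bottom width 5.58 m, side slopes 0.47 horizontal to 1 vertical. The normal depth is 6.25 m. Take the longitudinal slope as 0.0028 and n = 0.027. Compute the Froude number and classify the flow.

With bottom width b = 5.58 m and side slope z = 0.47: A = (b + zy)y = (5.58 + 0.47×6.25)×6.25 = 53.23 m²; P = b + 2y√(1+z²) = 5.58 + 2×6.25×1.105 = 19.39 m.
Hydraulic radius R = A/P = 53.23/19.39 = 2.745 m.
V = (1/n) R^(2/3) √S = (1/0.027) × 2.745^(2/3) × √0.0028 = 3.842 m/s. Hydraulic depth D_h = A/T = 53.23/11.46 = 4.647 m.
Froude number Fr = V/√(g·D_h) = 3.842/√(9.81×4.647) = 0.569, which is less than 1, so the flow is subcritical.

subcritical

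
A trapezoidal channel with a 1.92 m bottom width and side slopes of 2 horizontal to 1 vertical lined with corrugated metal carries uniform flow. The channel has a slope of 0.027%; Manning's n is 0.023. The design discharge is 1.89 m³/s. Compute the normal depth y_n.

y_n = 0.968 m

Manning's equation rearranged: A R^(2/3) = nQ / (1·√S) = 0.023 × 1.89 / (√0.00027) = 2.645.
Try y = 0.699 m: A R^(2/3) = 1.381 — low.
Try y = 1.14 m: A R^(2/3) = 3.711 — high.
Try y = 0.968 m: A R^(2/3) = 2.647 — matches.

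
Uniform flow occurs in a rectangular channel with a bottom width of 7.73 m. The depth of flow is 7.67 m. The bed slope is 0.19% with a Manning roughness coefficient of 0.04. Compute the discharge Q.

Flow area A = b·y = 7.73 × 7.67 = 59.29 m². Wetted perimeter P = b + 2y = 7.73 + 2×7.67 = 23.07 m.
Hydraulic radius R = A/P = 59.29/23.07 = 2.57 m.
Manning's equation: Q = (1/n) A R^(2/3) S^(1/2) = (1/0.04) × 59.29 × 2.57^(2/3) × 0.0019^(1/2) = 121 m³/s.

Q = 121 m³/s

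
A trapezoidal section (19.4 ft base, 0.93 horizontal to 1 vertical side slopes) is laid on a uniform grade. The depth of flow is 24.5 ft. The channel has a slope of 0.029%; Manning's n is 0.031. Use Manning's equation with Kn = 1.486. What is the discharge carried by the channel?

With bottom width b = 19.4 ft and side slope z = 0.93: A = (b + zy)y = (19.4 + 0.93×24.5)×24.5 = 1034 ft²; P = b + 2y√(1+z²) = 19.4 + 2×24.5×1.366 = 86.32 ft.
Hydraulic radius R = A/P = 1034/86.32 = 11.97 ft.
Manning's equation: Q = (1.486/n) A R^(2/3) S^(1/2) = (1.486/0.031) × 1034 × 11.97^(2/3) × 0.00029^(1/2) = 4420 ft³/s.

Q = 4420 ft³/s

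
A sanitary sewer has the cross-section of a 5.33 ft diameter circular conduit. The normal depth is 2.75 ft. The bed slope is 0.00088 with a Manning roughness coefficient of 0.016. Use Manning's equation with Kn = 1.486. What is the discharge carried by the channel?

For a circular section of diameter D = 5.33 ft at depth y = 2.75 ft, the central angle is θ = 2 arccos(1 − 2y/D) = 3.205 rad. Then A = (D²/8)(θ − sin θ) = 11.61 ft² and P = Dθ/2 = 8.542 ft.
Hydraulic radius R = A/P = 11.61/8.542 = 1.359 ft.
Manning's equation: Q = (1.486/n) A R^(2/3) S^(1/2) = (1.486/0.016) × 11.61 × 1.359^(2/3) × 0.00088^(1/2) = 39.2 ft³/s.

Q = 39.2 ft³/s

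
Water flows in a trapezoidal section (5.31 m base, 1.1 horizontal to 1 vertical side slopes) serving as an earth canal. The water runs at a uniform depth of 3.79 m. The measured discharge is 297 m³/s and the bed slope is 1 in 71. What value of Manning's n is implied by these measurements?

With bottom width b = 5.31 m and side slope z = 1.1: A = (b + zy)y = (5.31 + 1.1×3.79)×3.79 = 35.93 m²; P = b + 2y√(1+z²) = 5.31 + 2×3.79×1.487 = 16.58 m.
Hydraulic radius R = A/P = 35.93/16.58 = 2.167 m.
Rearranging Manning's equation: n = (1/Q) A R^(2/3) S^(1/2) = (1/297) × 35.93 × 2.167^(2/3) × √0.01408 = 0.024.

n = 0.024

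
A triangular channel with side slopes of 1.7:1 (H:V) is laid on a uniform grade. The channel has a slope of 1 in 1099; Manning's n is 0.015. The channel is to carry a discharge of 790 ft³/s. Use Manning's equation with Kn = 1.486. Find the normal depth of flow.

y_n = 8.19 ft

Manning's equation rearranged: A R^(2/3) = nQ / (1.486·√S) = 0.015 × 790 / (1.486 × √0.0009099) = 264.4.
Trying y = 9.08 ft: A R^(2/3) = 348 — too large.
Trying y = 5.8 ft: A R^(2/3) = 105.3 — too small.
Trying y = 8.19 ft: A R^(2/3) = 264.3 — ≈ 264.4.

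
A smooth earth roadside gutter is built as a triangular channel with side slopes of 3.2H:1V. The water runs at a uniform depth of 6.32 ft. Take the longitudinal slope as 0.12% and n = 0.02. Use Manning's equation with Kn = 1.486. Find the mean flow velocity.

V = 5.37 ft/s

For a triangular section with side slope z = 3.2: A = zy² = 3.2×6.32² = 127.8 ft²; P = 2y√(1+z²) = 2×6.32×3.353 = 42.38 ft.
Hydraulic radius R = A/P = 127.8/42.38 = 3.016 ft.
From Manning's equation, V = (1.486/n) R^(2/3) S^(1/2) = (1.486/0.02) × 3.016^(2/3) × 0.0012^(1/2) = 5.37 ft/s.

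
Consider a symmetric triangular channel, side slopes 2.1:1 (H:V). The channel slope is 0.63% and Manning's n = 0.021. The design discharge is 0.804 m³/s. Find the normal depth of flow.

Manning's equation rearranged: A R^(2/3) = nQ / (1·√S) = 0.021 × 0.804 / (√0.0063) = 0.2127.
Trying y = 0.459 m: A R^(2/3) = 0.1549 — low.
Trying y = 0.517 m: A R^(2/3) = 0.2128 — ≈ 0.2127.

y_n = 0.517 m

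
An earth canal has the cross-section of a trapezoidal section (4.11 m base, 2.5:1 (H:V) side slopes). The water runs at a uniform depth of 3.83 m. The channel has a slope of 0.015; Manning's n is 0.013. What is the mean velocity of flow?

V = 15.5 m/s

With bottom width b = 4.11 m and side slope z = 2.5: A = (b + zy)y = (4.11 + 2.5×3.83)×3.83 = 52.41 m²; P = b + 2y√(1+z²) = 4.11 + 2×3.83×2.693 = 24.74 m.
Hydraulic radius R = A/P = 52.41/24.74 = 2.119 m.
From Manning's equation, V = (1/n) R^(2/3) S^(1/2) = (1/0.013) × 2.119^(2/3) × 0.015^(1/2) = 15.5 m/s.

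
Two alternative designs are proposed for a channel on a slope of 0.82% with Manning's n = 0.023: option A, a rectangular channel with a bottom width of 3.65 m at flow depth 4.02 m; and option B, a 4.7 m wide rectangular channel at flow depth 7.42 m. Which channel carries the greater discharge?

Channel A: Flow area A = b·y = 3.65 × 4.02 = 14.67 m². Wetted perimeter P = b + 2y = 3.65 + 2×4.02 = 11.69 m. Hydraulic radius R = A/P = 14.67/11.69 = 1.255 m. Q_A = (1/0.023)·14.67·1.255^(2/3)·√0.0082 = 67.22 m³/s.
Channel B: Flow area A = b·y = 4.7 × 7.42 = 34.87 m². Wetted perimeter P = b + 2y = 4.7 + 2×7.42 = 19.54 m. Hydraulic radius R = A/P = 34.87/19.54 = 1.785 m. Q_B = (1/0.023)·34.87·1.785^(2/3)·√0.0082 = 202 m³/s.
Q_A = 67.22 m³/s vs Q_B = 202 m³/s, so channel B carries more.

channel B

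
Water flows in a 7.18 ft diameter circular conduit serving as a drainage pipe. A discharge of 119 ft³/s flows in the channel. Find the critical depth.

y_c = 2.79 ft

At critical depth, Q² T / (g A³) = 1, i.e. A³/T = Q²/g = 119²/32.2 = 439.8.
Try y = 3.18 ft: A³/T = 726.8 — too large.
Try y = 2.47 ft: A³/T = 275.2 — too small.
Try y = 2.79 ft: A³/T = 439.9 — ≈ 439.8.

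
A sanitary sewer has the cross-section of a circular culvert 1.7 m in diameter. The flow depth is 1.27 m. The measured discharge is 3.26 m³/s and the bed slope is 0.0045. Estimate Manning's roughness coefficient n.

For a circular section of diameter D = 1.7 m at depth y = 1.27 m, the central angle is θ = 2 arccos(1 − 2y/D) = 4.175 rad. Then A = (D²/8)(θ − sin θ) = 1.819 m² and P = Dθ/2 = 3.549 m.
Hydraulic radius R = A/P = 1.819/3.549 = 0.5125 m.
Rearranging Manning's equation: n = (1/Q) A R^(2/3) S^(1/2) = (1/3.26) × 1.819 × 0.5125^(2/3) × √0.0045 = 0.024.

n = 0.024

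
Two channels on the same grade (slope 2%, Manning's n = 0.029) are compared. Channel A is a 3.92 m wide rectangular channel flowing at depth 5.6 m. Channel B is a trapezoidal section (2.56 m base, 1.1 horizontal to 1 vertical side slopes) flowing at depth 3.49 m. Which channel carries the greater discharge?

channel B

Channel A: Flow area A = b·y = 3.92 × 5.6 = 21.95 m². Wetted perimeter P = b + 2y = 3.92 + 2×5.6 = 15.12 m. Hydraulic radius R = A/P = 21.95/15.12 = 1.452 m. Q_A = (1/0.029)·21.95·1.452^(2/3)·√0.02 = 137.3 m³/s.
Channel B: With bottom width b = 2.56 m and side slope z = 1.1: A = (b + zy)y = (2.56 + 1.1×3.49)×3.49 = 22.33 m²; P = b + 2y√(1+z²) = 2.56 + 2×3.49×1.487 = 12.94 m. Hydraulic radius R = A/P = 22.33/12.94 = 1.726 m. Q_B = (1/0.029)·22.33·1.726^(2/3)·√0.02 = 156.7 m³/s.
Q_A = 137.3 m³/s vs Q_B = 156.7 m³/s, so channel B carries more.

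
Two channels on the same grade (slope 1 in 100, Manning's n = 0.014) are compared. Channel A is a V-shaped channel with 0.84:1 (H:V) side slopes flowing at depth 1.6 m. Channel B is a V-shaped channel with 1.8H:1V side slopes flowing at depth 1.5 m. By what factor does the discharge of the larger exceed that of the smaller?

Channel A: For a triangular section with side slope z = 0.84: A = zy² = 0.84×1.6² = 2.15 m²; P = 2y√(1+z²) = 2×1.6×1.306 = 4.179 m. Hydraulic radius R = A/P = 2.15/4.179 = 0.5146 m. Q_A = (1/0.014)·2.15·0.5146^(2/3)·√0.01 = 9.863 m³/s.
Channel B: For a triangular section with side slope z = 1.8: A = zy² = 1.8×1.5² = 4.05 m²; P = 2y√(1+z²) = 2×1.5×2.059 = 6.177 m. Hydraulic radius R = A/P = 4.05/6.177 = 0.6556 m. Q_B = (1/0.014)·4.05·0.6556^(2/3)·√0.01 = 21.83 m³/s.
The larger discharge is 21.83 m³/s and the smaller is 9.863 m³/s; the ratio is 2.21.

2.21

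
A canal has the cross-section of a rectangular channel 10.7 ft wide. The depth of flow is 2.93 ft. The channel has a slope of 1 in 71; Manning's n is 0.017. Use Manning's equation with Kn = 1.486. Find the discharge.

Flow area A = b·y = 10.7 × 2.93 = 31.35 ft². Wetted perimeter P = b + 2y = 10.7 + 2×2.93 = 16.56 ft.
Hydraulic radius R = A/P = 31.35/16.56 = 1.893 ft.
Manning's equation: Q = (1.486/n) A R^(2/3) S^(1/2) = (1.486/0.017) × 31.35 × 1.893^(2/3) × 0.01408^(1/2) = 498 ft³/s.

Q = 498 ft³/s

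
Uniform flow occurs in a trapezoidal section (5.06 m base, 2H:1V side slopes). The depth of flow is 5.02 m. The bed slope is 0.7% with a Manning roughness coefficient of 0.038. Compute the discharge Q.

Q = 328 m³/s

With bottom width b = 5.06 m and side slope z = 2: A = (b + zy)y = (5.06 + 2×5.02)×5.02 = 75.8 m²; P = b + 2y√(1+z²) = 5.06 + 2×5.02×2.236 = 27.51 m.
Hydraulic radius R = A/P = 75.8/27.51 = 2.755 m.
Manning's equation: Q = (1/n) A R^(2/3) S^(1/2) = (1/0.038) × 75.8 × 2.755^(2/3) × 0.007^(1/2) = 328 m³/s.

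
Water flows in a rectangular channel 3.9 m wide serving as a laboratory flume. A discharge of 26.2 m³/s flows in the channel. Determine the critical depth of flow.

For a rectangular channel, critical depth y_c = (q²/g)^(1/3) where q = Q/b = 26.2/3.9 = 6.718 m²/s.
So y_c = (6.718²/9.81)^(1/3) = 1.66 m.

y_c = 1.66 m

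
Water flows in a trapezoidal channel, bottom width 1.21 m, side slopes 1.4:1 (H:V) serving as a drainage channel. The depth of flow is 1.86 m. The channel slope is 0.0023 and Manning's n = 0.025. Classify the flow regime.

With bottom width b = 1.21 m and side slope z = 1.4: A = (b + zy)y = (1.21 + 1.4×1.86)×1.86 = 7.094 m²; P = b + 2y√(1+z²) = 1.21 + 2×1.86×1.72 = 7.61 m.
Hydraulic radius R = A/P = 7.094/7.61 = 0.9322 m.
V = (1/n) R^(2/3) √S = (1/0.025) × 0.9322^(2/3) × √0.0023 = 1.831 m/s. Hydraulic depth D_h = A/T = 7.094/6.418 = 1.105 m.
Froude number Fr = V/√(g·D_h) = 1.831/√(9.81×1.105) = 0.556, which is less than 1, so the flow is subcritical.

subcritical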